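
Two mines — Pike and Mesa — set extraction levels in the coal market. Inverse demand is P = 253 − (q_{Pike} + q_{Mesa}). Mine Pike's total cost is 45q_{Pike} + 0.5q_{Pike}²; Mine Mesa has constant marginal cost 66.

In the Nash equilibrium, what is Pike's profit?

Mine Pike's profit: π = q_{Pike}(253 − (q_{Pike} + q_{Mesa})) − 45q_{Pike} − 0.5q_{Pike}².
∂π/∂q_{Pike} = 208 − 3q_{Pike} − q_{Mesa} = 0, so q_{Pike} = 208/3 − (1/3)q_{Mesa}.
For Mesa: ∂π/∂q_{Mesa} = 187 − 2q_{Mesa} − q_{Pike} = 0 ⇒ q_{Mesa} = 93.5 − 0.5q_{Pike}.
Plugging q_{Mesa} into Pike's best response: q_{Pike} = 208/3 − (1/3)(93.5 − 0.5q_{Pike}) ⇒ (5/6)q_{Pike} = 229/6, so q_{Pike} = 45.8.
Then q_{Mesa} = 93.5 − 0.5·45.8 = 70.6.
Price P = 253 − 116.4 = 136.6.
Pike's profit: (136.6 − 45)·45.8 − 0.5(45.8)² = 3146.46.

3146.46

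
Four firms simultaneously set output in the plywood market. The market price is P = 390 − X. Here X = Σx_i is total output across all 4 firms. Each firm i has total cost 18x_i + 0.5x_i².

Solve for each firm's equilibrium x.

62

A representative firm's profit is π_i = x_i(390 − X) − 18x_i − 0.5x_i², with X = x_i + Σ_{j≠i} x_j.
First-order condition: 372 − 3x_i − Σ_{j≠i} x_j = 0.
With identical firms, set every x_j = x: then 372 − 3x − 3x = 0, i.e. x = 372/6 = 62.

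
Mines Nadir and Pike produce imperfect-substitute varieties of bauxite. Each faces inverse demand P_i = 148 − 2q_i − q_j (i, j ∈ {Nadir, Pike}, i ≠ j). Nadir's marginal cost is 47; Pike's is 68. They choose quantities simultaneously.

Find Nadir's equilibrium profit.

933.12

Mine Nadir's profit: π = q_{Nadir}(148 − 2q_{Nadir} − q_{Pike}) − 47q_{Nadir}.
∂π/∂q_{Nadir} = 101 − 4q_{Nadir} − q_{Pike} = 0 ⇒ q_{Nadir} = 25.25 − 0.25q_{Pike}.
Similarly q_{Pike} = 20 − 0.25q_{Nadir}.
Substituting the second reaction function into the first: q_{Nadir} = 25.25 − 0.25(20 − 0.25q_{Nadir}), which gives 0.9375q_{Nadir} = 20.25 ⇒ q_{Nadir} = 21.6.
Then q_{Pike} = 20 − 0.25·21.6 = 14.6.
P_{Nadir} = 148 − 2·21.6 − 14.6 = 90.2.
Profit = (90.2 − 47)·21.6 = 933.12.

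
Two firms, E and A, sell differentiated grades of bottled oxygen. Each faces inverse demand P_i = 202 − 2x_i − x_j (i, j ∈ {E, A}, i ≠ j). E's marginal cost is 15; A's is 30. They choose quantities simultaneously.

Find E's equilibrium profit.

Firm E's profit: π = x_E(202 − 2x_E − x_A) − 15x_E.
∂π/∂x_E = 187 − 4x_E − x_A = 0 ⇒ x_E = 46.75 − 0.25x_A.
Similarly x_A = 43 − 0.25x_E.
Plugging x_A into E's best response: x_E = 46.75 − 0.25(43 − 0.25x_E) ⇒ 0.9375x_E = 36, so x_E = 38.4.
Then x_A = 43 − 0.25·38.4 = 33.4.
P_E = 202 − 2·38.4 − 33.4 = 91.8.
Profit = (91.8 − 15)·38.4 = 2949.12.

2949.12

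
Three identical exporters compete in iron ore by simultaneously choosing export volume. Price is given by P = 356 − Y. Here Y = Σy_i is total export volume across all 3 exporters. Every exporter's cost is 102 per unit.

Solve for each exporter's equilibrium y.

63.5

A representative exporter's profit is π_i = y_i(356 − Y) − 102y_i, with Y = y_i + Σ_{j≠i} y_j.
First-order condition: 254 − 2y_i − Σ_{j≠i} y_j = 0.
With identical exporters, set every y_j = y: then 254 − 2y − 2y = 0, i.e. y = 254/4 = 63.5.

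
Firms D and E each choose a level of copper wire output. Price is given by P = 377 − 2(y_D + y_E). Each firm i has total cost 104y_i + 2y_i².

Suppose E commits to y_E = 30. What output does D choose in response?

26.625

Firm D's profit: π = y_D(377 − 2(y_D + y_E)) − 104y_D − 2y_D².
∂π/∂y_D = 273 − 8y_D − 2y_E = 0, so y_D = 34.125 − 0.25y_E.
At y_E = 30: y_D = 34.125 − 0.25·30 = 26.625.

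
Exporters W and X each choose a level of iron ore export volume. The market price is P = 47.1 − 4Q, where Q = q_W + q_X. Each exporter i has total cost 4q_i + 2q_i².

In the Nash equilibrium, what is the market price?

25.55

Exporter W's profit: π = q_W(47.1 − 4(q_W + q_X)) − 4q_W − 2q_W².
∂π/∂q_W = 43.1 − 12q_W − 4q_X = 0, so q_W = 431/120 − (1/3)q_X.
By symmetry q_X = q_W; substituting into the reaction function, (4/3)q_W = 431/120 and q_W = 431/160.
Equilibrium price: P = 47.1 − 4·5.3875 = 25.55.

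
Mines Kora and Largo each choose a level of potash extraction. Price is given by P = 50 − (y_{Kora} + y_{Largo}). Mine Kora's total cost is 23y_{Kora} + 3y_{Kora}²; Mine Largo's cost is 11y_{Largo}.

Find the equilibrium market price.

30

Mine Kora's profit: π = y_{Kora}(50 − (y_{Kora} + y_{Largo})) − 23y_{Kora} − 3y_{Kora}².
∂π/∂y_{Kora} = 27 − 8y_{Kora} − y_{Largo} = 0, so y_{Kora} = 3.375 − 0.125y_{Largo}.
For Largo: ∂π/∂y_{Largo} = 39 − 2y_{Largo} − y_{Kora} = 0 ⇒ y_{Largo} = 19.5 − 0.5y_{Kora}.
Solving the two reaction functions simultaneously: (1 − (−0.125)(−0.5))y_{Kora} = 3.375 − 0.125·19.5, so 0.9375y_{Kora} = 0.9375 and y_{Kora} = 1.
Then y_{Largo} = 19.5 − 0.5·1 = 19.
Equilibrium price: P = 50 − 20 = 30.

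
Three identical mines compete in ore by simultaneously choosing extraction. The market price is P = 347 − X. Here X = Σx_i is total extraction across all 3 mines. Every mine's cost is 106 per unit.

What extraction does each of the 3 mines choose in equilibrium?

60.25

A representative mine's profit is π_i = x_i(347 − X) − 106x_i, with X = x_i + Σ_{j≠i} x_j.
First-order condition: 241 − 2x_i − Σ_{j≠i} x_j = 0.
In a symmetric equilibrium every mine chooses the same x, so Σ_{j≠i} x_j = 2x. The condition becomes 241 − 4x = 0, giving x = 241/4 = 60.25.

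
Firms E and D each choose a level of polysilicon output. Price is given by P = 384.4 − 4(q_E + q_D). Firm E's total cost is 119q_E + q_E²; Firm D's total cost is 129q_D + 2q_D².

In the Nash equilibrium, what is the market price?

Firm E's profit: π = q_E(384.4 − 4(q_E + q_D)) − 119q_E − q_E².
∂π/∂q_E = 265.4 − 10q_E − 4q_D = 0, so q_E = 26.54 − 0.4q_D.
For D: ∂π/∂q_D = 255.4 − 12q_D − 4q_E = 0 ⇒ q_D = 1277/60 − (1/3)q_E.
Substituting the second reaction function into the first: q_E = 26.54 − 0.4(1277/60 − (1/3)q_E), which gives (13/15)q_E = 1352/75 ⇒ q_E = 20.8.
Then q_D = 1277/60 − (1/3)·20.8 = 14.35.
Equilibrium price: P = 384.4 − 4·35.15 = 243.8.

243.8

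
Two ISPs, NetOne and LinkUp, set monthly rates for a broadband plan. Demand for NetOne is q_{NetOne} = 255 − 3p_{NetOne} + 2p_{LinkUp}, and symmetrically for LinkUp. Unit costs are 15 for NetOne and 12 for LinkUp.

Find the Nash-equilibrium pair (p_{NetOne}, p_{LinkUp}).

74.4375, 73.3125

NetOne's profit: π = (p_{NetOne} − 15)(255 − 3p_{NetOne} + 2p_{LinkUp}).
∂π/∂p_{NetOne} = 300 − 6p_{NetOne} + 2p_{LinkUp} = 0 ⇒ p_{NetOne} = 50 + (1/3)p_{LinkUp}.
Similarly p_{LinkUp} = 48.5 + (1/3)p_{NetOne}.
Plugging p_{LinkUp} into NetOne's best response: p_{NetOne} = 50 + (1/3)(48.5 + (1/3)p_{NetOne}) ⇒ (8/9)p_{NetOne} = 397/6, so p_{NetOne} = 74.4375.
Then p_{LinkUp} = 48.5 + (1/3)·74.4375 = 73.3125.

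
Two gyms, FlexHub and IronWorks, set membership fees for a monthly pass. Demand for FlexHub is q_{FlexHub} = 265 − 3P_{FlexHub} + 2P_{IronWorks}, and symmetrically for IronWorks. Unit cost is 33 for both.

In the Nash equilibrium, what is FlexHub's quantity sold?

FlexHub's profit: π = (P_{FlexHub} − 33)(265 − 3P_{FlexHub} + 2P_{IronWorks}).
∂π/∂P_{FlexHub} = 364 − 6P_{FlexHub} + 2P_{IronWorks} = 0 ⇒ P_{FlexHub} = 182/3 + (1/3)P_{IronWorks}.
By symmetry P_{IronWorks} = P_{FlexHub}; substituting into the reaction function, (2/3)P_{FlexHub} = 182/3 and P_{FlexHub} = 91.
q_{FlexHub} = 265 − 3·91 + 2·91 = 174.

174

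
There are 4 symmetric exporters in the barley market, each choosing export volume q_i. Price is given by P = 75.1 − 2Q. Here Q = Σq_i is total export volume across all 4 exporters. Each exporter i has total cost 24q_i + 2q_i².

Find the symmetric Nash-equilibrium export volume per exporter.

A representative exporter's profit is π_i = q_i(75.1 − 2Q) − 24q_i − 2q_i², with Q = q_i + Σ_{j≠i} q_j.
First-order condition: 51.1 − 8q_i − 2Σ_{j≠i} q_j = 0.
Imposing symmetry (q_j = q for all j) turns Σ_{j≠i} q_j into 3q, so 51.1 = 14q and q = 3.65.

3.65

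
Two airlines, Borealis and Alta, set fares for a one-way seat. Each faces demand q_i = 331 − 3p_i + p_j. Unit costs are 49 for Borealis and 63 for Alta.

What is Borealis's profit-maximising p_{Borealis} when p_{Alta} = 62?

Borealis's profit: π = (p_{Borealis} − 49)(331 − 3p_{Borealis} + p_{Alta}).
∂π/∂p_{Borealis} = 478 − 6p_{Borealis} + p_{Alta} = 0 ⇒ p_{Borealis} = 239/3 + (1/6)p_{Alta}.
At p_{Alta} = 62: p_{Borealis} = 239/3 + (1/6)·62 = 90.

90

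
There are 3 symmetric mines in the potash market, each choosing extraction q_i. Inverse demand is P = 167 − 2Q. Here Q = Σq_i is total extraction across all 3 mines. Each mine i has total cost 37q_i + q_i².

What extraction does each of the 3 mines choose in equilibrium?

A representative mine's profit is π_i = q_i(167 − 2Q) − 37q_i − q_i², with Q = q_i + Σ_{j≠i} q_j.
First-order condition: 130 − 6q_i − 2Σ_{j≠i} q_j = 0.
With identical mines, set every q_j = q: then 130 − 6q − 4q = 0, i.e. q = 130/10 = 13.

13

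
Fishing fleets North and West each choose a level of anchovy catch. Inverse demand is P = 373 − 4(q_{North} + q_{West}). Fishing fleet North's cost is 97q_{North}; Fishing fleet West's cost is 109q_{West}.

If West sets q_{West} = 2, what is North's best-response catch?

Fishing fleet North's profit: π = q_{North}(373 − 4(q_{North} + q_{West})) − 97q_{North}.
∂π/∂q_{North} = 276 − 8q_{North} − 4q_{West} = 0, so q_{North} = 34.5 − 0.5q_{West}.
At q_{West} = 2: q_{North} = 34.5 − 0.5·2 = 33.5.

33.5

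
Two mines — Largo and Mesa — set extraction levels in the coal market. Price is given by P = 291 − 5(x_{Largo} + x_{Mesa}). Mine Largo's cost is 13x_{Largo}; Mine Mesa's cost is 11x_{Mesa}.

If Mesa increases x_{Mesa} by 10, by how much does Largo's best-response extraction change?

-5

Mine Largo's profit: π = x_{Largo}(291 − 5(x_{Largo} + x_{Mesa})) − 13x_{Largo}.
∂π/∂x_{Largo} = 278 − 10x_{Largo} − 5x_{Mesa} = 0, so x_{Largo} = 27.8 − 0.5x_{Mesa}.
The reaction-function slope is −0.5, so a 10-unit rise in x_{Mesa} moves x_{Largo} by −0.5 × 10 = −5. Largo's best response falls — the actions are strategic substitutes.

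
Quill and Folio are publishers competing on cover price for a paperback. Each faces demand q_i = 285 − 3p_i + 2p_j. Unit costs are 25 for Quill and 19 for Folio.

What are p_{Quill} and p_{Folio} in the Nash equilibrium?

Quill's profit: π = (p_{Quill} − 25)(285 − 3p_{Quill} + 2p_{Folio}).
∂π/∂p_{Quill} = 360 − 6p_{Quill} + 2p_{Folio} = 0 ⇒ p_{Quill} = 60 + (1/3)p_{Folio}.
Similarly p_{Folio} = 57 + (1/3)p_{Quill}.
Plugging p_{Folio} into Quill's best response: p_{Quill} = 60 + (1/3)(57 + (1/3)p_{Quill}) ⇒ (8/9)p_{Quill} = 79, so p_{Quill} = 88.875.
Then p_{Folio} = 57 + (1/3)·88.875 = 86.625.

88.875, 86.625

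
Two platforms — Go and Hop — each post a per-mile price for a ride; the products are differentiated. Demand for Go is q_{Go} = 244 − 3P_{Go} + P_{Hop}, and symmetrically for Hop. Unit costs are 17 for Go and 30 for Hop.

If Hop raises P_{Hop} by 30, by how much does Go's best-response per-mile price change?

5

Go's profit: π = (P_{Go} − 17)(244 − 3P_{Go} + P_{Hop}).
∂π/∂P_{Go} = 295 − 6P_{Go} + P_{Hop} = 0 ⇒ P_{Go} = 295/6 + (1/6)P_{Hop}.
The reaction-function slope is 1/6, so a 30-unit rise in P_{Hop} moves P_{Go} by 1/6 × 30 = 5. Go's best response rises — the actions are strategic complements.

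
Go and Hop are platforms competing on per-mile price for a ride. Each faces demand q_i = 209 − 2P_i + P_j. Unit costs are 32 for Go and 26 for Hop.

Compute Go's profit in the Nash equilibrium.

6774.48

Go's profit: π = (P_{Go} − 32)(209 − 2P_{Go} + P_{Hop}).
∂π/∂P_{Go} = 273 − 4P_{Go} + P_{Hop} = 0 ⇒ P_{Go} = 68.25 + 0.25P_{Hop}.
Similarly P_{Hop} = 65.25 + 0.25P_{Go}.
Plugging P_{Hop} into Go's best response: P_{Go} = 68.25 + 0.25(65.25 + 0.25P_{Go}) ⇒ 0.9375P_{Go} = 84.5625, so P_{Go} = 90.2.
Then P_{Hop} = 65.25 + 0.25·90.2 = 87.8.
q_{Go} = 209 − 2·90.2 + 87.8 = 116.4.
Profit = (90.2 − 32)·116.4 = 6774.48.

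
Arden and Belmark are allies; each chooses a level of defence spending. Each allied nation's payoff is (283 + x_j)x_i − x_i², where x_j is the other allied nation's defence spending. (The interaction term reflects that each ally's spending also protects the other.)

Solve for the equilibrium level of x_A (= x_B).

283

Arden's payoff is (283 + x_B)x_A − x_A².
∂π/∂x_A = 283 + x_B − 2x_A = 0, so x_A = 141.5 + 0.5x_B.
By symmetry x_B = x_A; substituting into the reaction function, 0.5x_A = 141.5 and x_A = 283.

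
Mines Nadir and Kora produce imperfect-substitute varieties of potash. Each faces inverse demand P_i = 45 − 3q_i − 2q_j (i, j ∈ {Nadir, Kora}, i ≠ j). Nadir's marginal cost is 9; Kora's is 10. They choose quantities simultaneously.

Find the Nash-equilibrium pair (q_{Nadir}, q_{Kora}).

Mine Nadir's profit: π = q_{Nadir}(45 − 3q_{Nadir} − 2q_{Kora}) − 9q_{Nadir}.
∂π/∂q_{Nadir} = 36 − 6q_{Nadir} − 2q_{Kora} = 0 ⇒ q_{Nadir} = 6 − (1/3)q_{Kora}.
Similarly q_{Kora} = 35/6 − (1/3)q_{Nadir}.
Plugging q_{Kora} into Nadir's best response: q_{Nadir} = 6 − (1/3)(35/6 − (1/3)q_{Nadir}) ⇒ (8/9)q_{Nadir} = 73/18, so q_{Nadir} = 4.5625.
Then q_{Kora} = 35/6 − (1/3)·4.5625 = 4.3125.

4.5625, 4.3125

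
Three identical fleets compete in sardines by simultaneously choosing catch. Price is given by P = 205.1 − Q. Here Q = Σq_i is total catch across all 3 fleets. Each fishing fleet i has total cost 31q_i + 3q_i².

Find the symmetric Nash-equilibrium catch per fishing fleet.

17.41

A representative fishing fleet's profit is π_i = q_i(205.1 − Q) − 31q_i − 3q_i², with Q = q_i + Σ_{j≠i} q_j.
First-order condition: 174.1 − 8q_i − Σ_{j≠i} q_j = 0.
In a symmetric equilibrium every fishing fleet chooses the same q, so Σ_{j≠i} q_j = 2q. The condition becomes 174.1 − 10q = 0, giving q = 174.1/10 = 17.41.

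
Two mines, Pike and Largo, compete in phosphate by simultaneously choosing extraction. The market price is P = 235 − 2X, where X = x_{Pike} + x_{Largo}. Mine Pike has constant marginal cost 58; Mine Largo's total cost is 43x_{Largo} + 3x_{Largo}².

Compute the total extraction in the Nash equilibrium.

50

Mine Pike's profit: π = x_{Pike}(235 − 2(x_{Pike} + x_{Largo})) − 58x_{Pike}.
∂π/∂x_{Pike} = 177 − 4x_{Pike} − 2x_{Largo} = 0, so x_{Pike} = 44.25 − 0.5x_{Largo}.
For Largo: ∂π/∂x_{Largo} = 192 − 10x_{Largo} − 2x_{Pike} = 0 ⇒ x_{Largo} = 19.2 − 0.2x_{Pike}.
Plugging x_{Largo} into Pike's best response: x_{Pike} = 44.25 − 0.5(19.2 − 0.2x_{Pike}) ⇒ 0.9x_{Pike} = 34.65, so x_{Pike} = 38.5.
Then x_{Largo} = 19.2 − 0.2·38.5 = 11.5.
Total extraction: 38.5 + 11.5 = 50.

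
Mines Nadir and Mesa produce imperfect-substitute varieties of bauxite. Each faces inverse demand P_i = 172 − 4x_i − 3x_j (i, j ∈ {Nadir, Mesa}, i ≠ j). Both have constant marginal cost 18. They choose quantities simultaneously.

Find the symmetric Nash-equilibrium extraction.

Mine Nadir's profit: π = x_{Nadir}(172 − 4x_{Nadir} − 3x_{Mesa}) − 18x_{Nadir}.
∂π/∂x_{Nadir} = 154 − 8x_{Nadir} − 3x_{Mesa} = 0 ⇒ x_{Nadir} = 19.25 − 0.375x_{Mesa}.
Setting x_{Nadir} = x_{Mesa} in the reaction function: x_{Nadir} = 19.25 − 0.375x_{Nadir}, so x_{Nadir} = 19.25 / 1.375 = 14.

14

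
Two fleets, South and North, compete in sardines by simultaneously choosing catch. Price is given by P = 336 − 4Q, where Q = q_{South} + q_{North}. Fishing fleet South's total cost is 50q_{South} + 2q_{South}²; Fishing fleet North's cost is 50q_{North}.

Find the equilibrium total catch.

42.9

Fishing fleet South's profit: π = q_{South}(336 − 4(q_{South} + q_{North})) − 50q_{South} − 2q_{South}².
∂π/∂q_{South} = 286 − 12q_{South} − 4q_{North} = 0, so q_{South} = 143/6 − (1/3)q_{North}.
For North: ∂π/∂q_{North} = 286 − 8q_{North} − 4q_{South} = 0 ⇒ q_{North} = 35.75 − 0.5q_{South}.
Substituting the second reaction function into the first: q_{South} = 143/6 − (1/3)(35.75 − 0.5q_{South}), which gives (5/6)q_{South} = 143/12 ⇒ q_{South} = 14.3.
Then q_{North} = 35.75 − 0.5·14.3 = 28.6.
Total catch: 14.3 + 28.6 = 42.9.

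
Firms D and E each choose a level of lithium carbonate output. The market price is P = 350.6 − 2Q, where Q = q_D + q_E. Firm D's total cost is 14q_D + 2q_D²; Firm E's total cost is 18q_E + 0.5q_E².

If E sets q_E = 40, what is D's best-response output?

Firm D's profit: π = q_D(350.6 − 2(q_D + q_E)) − 14q_D − 2q_D².
∂π/∂q_D = 336.6 − 8q_D − 2q_E = 0, so q_D = 42.075 − 0.25q_E.
At q_E = 40: q_D = 42.075 − 0.25·40 = 32.075.

32.075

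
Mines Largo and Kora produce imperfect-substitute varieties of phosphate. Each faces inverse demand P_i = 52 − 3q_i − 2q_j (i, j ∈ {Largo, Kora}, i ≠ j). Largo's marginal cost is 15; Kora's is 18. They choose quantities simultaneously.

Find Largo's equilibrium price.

Mine Largo's profit: π = q_{Largo}(52 − 3q_{Largo} − 2q_{Kora}) − 15q_{Largo}.
∂π/∂q_{Largo} = 37 − 6q_{Largo} − 2q_{Kora} = 0 ⇒ q_{Largo} = 37/6 − (1/3)q_{Kora}.
Similarly q_{Kora} = 17/3 − (1/3)q_{Largo}.
Solving the two reaction functions simultaneously: (1 − (−1/3)(−1/3))q_{Largo} = 37/6 − (1/3)·(17/3), so (8/9)q_{Largo} = 77/18 and q_{Largo} = 4.8125.
Then q_{Kora} = 17/3 − (1/3)·4.8125 = 4.0625.
P_{Largo} = 52 − 3·4.8125 − 2·4.0625 = 29.4375.

29.4375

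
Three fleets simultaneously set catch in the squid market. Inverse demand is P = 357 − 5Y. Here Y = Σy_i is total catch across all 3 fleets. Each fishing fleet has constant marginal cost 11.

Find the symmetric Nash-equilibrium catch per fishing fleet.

17.3

A representative fishing fleet's profit is π_i = y_i(357 − 5Y) − 11y_i, with Y = y_i + Σ_{j≠i} y_j.
First-order condition: 346 − 10y_i − 5Σ_{j≠i} y_j = 0.
In a symmetric equilibrium every fishing fleet chooses the same y, so Σ_{j≠i} y_j = 2y. The condition becomes 346 − 20y = 0, giving y = 346/20 = 17.3.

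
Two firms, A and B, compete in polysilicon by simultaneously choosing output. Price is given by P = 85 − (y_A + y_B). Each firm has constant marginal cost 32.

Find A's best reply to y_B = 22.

Firm A's profit: π = y_A(85 − (y_A + y_B)) − 32y_A.
∂π/∂y_A = 53 − 2y_A − y_B = 0, so y_A = 26.5 − 0.5y_B.
At y_B = 22: y_A = 26.5 − 0.5·22 = 15.5.

15.5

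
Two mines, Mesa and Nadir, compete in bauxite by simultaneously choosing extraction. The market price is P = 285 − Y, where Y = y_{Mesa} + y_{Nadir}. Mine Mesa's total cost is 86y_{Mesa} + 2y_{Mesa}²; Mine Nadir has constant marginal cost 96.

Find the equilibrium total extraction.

104

Mine Mesa's profit: π = y_{Mesa}(285 − (y_{Mesa} + y_{Nadir})) − 86y_{Mesa} − 2y_{Mesa}².
∂π/∂y_{Mesa} = 199 − 6y_{Mesa} − y_{Nadir} = 0, so y_{Mesa} = 199/6 − (1/6)y_{Nadir}.
For Nadir: ∂π/∂y_{Nadir} = 189 − 2y_{Nadir} − y_{Mesa} = 0 ⇒ y_{Nadir} = 94.5 − 0.5y_{Mesa}.
Solving the two reaction functions simultaneously: (1 − (−1/6)(−0.5))y_{Mesa} = 199/6 − (1/6)·94.5, so (11/12)y_{Mesa} = 209/12 and y_{Mesa} = 19.
Then y_{Nadir} = 94.5 − 0.5·19 = 85.
Total extraction: 19 + 85 = 104.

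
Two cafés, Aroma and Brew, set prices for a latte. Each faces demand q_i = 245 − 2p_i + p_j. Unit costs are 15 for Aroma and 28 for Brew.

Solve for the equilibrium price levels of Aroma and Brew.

93.4, 98.6

Aroma's profit: π = (p_{Aroma} − 15)(245 − 2p_{Aroma} + p_{Brew}).
∂π/∂p_{Aroma} = 275 − 4p_{Aroma} + p_{Brew} = 0 ⇒ p_{Aroma} = 68.75 + 0.25p_{Brew}.
Similarly p_{Brew} = 75.25 + 0.25p_{Aroma}.
Substituting the second reaction function into the first: p_{Aroma} = 68.75 + 0.25(75.25 + 0.25p_{Aroma}), which gives 0.9375p_{Aroma} = 87.5625 ⇒ p_{Aroma} = 93.4.
Then p_{Brew} = 75.25 + 0.25·93.4 = 98.6.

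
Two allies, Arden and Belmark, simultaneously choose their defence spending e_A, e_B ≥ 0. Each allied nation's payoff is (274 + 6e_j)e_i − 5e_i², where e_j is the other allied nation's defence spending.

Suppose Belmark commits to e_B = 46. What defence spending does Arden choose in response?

55

Arden's payoff is (274 + 6e_B)e_A − 5e_A².
∂π/∂e_A = 274 + 6e_B − 10e_A = 0, so e_A = 27.4 + 0.6e_B.
At e_B = 46: e_A = 27.4 + 0.6·46 = 55.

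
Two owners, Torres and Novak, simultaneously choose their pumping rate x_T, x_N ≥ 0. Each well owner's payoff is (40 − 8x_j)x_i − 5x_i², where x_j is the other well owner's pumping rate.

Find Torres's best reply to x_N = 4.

Torres's payoff is (40 − 8x_N)x_T − 5x_T².
∂π/∂x_T = 40 − 8x_N − 10x_T = 0, so x_T = 4 − 0.8x_N.
At x_N = 4: x_T = 4 − 0.8·4 = 0.8.

0.8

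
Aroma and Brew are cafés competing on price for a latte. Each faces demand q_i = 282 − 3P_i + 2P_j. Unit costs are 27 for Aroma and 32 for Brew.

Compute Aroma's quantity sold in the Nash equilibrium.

Aroma's profit: π = (P_{Aroma} − 27)(282 − 3P_{Aroma} + 2P_{Brew}).
∂π/∂P_{Aroma} = 363 − 6P_{Aroma} + 2P_{Brew} = 0 ⇒ P_{Aroma} = 60.5 + (1/3)P_{Brew}.
Similarly P_{Brew} = 63 + (1/3)P_{Aroma}.
Plugging P_{Brew} into Aroma's best response: P_{Aroma} = 60.5 + (1/3)(63 + (1/3)P_{Aroma}) ⇒ (8/9)P_{Aroma} = 81.5, so P_{Aroma} = 91.6875.
Then P_{Brew} = 63 + (1/3)·91.6875 = 93.5625.
q_{Aroma} = 282 − 3·91.6875 + 2·93.5625 = 194.0625.

194.0625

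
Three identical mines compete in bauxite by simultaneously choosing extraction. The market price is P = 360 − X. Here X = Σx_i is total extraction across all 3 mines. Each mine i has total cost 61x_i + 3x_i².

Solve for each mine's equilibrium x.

29.9

A representative mine's profit is π_i = x_i(360 − X) − 61x_i − 3x_i², with X = x_i + Σ_{j≠i} x_j.
First-order condition: 299 − 8x_i − Σ_{j≠i} x_j = 0.
With identical mines, set every x_j = x: then 299 − 8x − 2x = 0, i.e. x = 299/10 = 29.9.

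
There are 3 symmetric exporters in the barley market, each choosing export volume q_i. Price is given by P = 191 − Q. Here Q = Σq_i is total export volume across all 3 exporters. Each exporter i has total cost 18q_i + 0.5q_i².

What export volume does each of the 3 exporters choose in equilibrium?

A representative exporter's profit is π_i = q_i(191 − Q) − 18q_i − 0.5q_i², with Q = q_i + Σ_{j≠i} q_j.
First-order condition: 173 − 3q_i − Σ_{j≠i} q_j = 0.
With identical exporters, set every q_j = q: then 173 − 3q − 2q = 0, i.e. q = 173/5 = 34.6.

34.6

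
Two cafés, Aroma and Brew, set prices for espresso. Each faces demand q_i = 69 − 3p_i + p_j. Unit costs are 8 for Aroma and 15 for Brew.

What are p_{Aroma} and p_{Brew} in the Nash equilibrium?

19.2, 22.2

Aroma's profit: π = (p_{Aroma} − 8)(69 − 3p_{Aroma} + p_{Brew}).
∂π/∂p_{Aroma} = 93 − 6p_{Aroma} + p_{Brew} = 0 ⇒ p_{Aroma} = 15.5 + (1/6)p_{Brew}.
Similarly p_{Brew} = 19 + (1/6)p_{Aroma}.
Substituting the second reaction function into the first: p_{Aroma} = 15.5 + (1/6)(19 + (1/6)p_{Aroma}), which gives (35/36)p_{Aroma} = 56/3 ⇒ p_{Aroma} = 19.2.
Then p_{Brew} = 19 + (1/6)·19.2 = 22.2.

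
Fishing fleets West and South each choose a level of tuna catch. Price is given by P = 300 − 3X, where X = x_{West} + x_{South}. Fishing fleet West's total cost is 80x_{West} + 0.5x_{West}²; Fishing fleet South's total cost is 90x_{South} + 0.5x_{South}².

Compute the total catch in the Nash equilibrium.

Fishing fleet West's profit: π = x_{West}(300 − 3(x_{West} + x_{South})) − 80x_{West} − 0.5x_{West}².
∂π/∂x_{West} = 220 − 7x_{West} − 3x_{South} = 0, so x_{West} = 220/7 − (3/7)x_{South}.
By the same steps for South: x_{South} = 30 − (3/7)x_{West}.
Substituting the second reaction function into the first: x_{West} = 220/7 − (3/7)(30 − (3/7)x_{West}), which gives (40/49)x_{West} = 130/7 ⇒ x_{West} = 22.75.
Then x_{South} = 30 − (3/7)·22.75 = 20.25.
Total catch: 22.75 + 20.25 = 43.

43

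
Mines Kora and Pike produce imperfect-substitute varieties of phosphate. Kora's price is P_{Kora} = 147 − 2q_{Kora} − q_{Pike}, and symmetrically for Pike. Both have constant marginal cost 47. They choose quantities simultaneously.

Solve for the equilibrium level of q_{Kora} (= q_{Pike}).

20

Mine Kora's profit: π = q_{Kora}(147 − 2q_{Kora} − q_{Pike}) − 47q_{Kora}.
∂π/∂q_{Kora} = 100 − 4q_{Kora} − q_{Pike} = 0 ⇒ q_{Kora} = 25 − 0.25q_{Pike}.
Setting q_{Kora} = q_{Pike} in the reaction function: q_{Kora} = 25 − 0.25q_{Kora}, so q_{Kora} = 25 / 1.25 = 20.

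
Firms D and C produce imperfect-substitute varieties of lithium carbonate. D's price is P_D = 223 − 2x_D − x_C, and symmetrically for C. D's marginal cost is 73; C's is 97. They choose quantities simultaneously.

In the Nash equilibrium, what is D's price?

136.2

Firm D's profit: π = x_D(223 − 2x_D − x_C) − 73x_D.
∂π/∂x_D = 150 − 4x_D − x_C = 0 ⇒ x_D = 37.5 − 0.25x_C.
Similarly x_C = 31.5 − 0.25x_D.
Solving the two reaction functions simultaneously: (1 − (−0.25)(−0.25))x_D = 37.5 − 0.25·31.5, so 0.9375x_D = 29.625 and x_D = 31.6.
Then x_C = 31.5 − 0.25·31.6 = 23.6.
P_D = 223 − 2·31.6 − 23.6 = 136.2.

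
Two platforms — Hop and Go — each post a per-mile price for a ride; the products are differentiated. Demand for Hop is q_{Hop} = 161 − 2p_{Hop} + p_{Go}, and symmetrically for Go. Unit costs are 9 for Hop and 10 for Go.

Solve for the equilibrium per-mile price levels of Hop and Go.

Hop's profit: π = (p_{Hop} − 9)(161 − 2p_{Hop} + p_{Go}).
∂π/∂p_{Hop} = 179 − 4p_{Hop} + p_{Go} = 0 ⇒ p_{Hop} = 44.75 + 0.25p_{Go}.
Similarly p_{Go} = 45.25 + 0.25p_{Hop}.
Plugging p_{Go} into Hop's best response: p_{Hop} = 44.75 + 0.25(45.25 + 0.25p_{Hop}) ⇒ 0.9375p_{Hop} = 56.0625, so p_{Hop} = 59.8.
Then p_{Go} = 45.25 + 0.25·59.8 = 60.2.

59.8, 60.2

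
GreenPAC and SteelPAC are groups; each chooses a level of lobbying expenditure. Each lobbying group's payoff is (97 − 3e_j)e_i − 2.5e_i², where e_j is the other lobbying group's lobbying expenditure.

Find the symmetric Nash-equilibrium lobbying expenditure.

GreenPAC's payoff is (97 − 3e_S)e_G − 2.5e_G².
∂π/∂e_G = 97 − 3e_S − 5e_G = 0, so e_G = 19.4 − 0.6e_S.
By symmetry e_S = e_G; substituting into the reaction function, 1.6e_G = 19.4 and e_G = 12.125.

12.125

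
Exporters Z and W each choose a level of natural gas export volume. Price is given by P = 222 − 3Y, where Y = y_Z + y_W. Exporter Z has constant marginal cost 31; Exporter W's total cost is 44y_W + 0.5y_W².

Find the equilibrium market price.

Exporter Z's profit: π = y_Z(222 − 3(y_Z + y_W)) − 31y_Z.
∂π/∂y_Z = 191 − 6y_Z − 3y_W = 0, so y_Z = 191/6 − 0.5y_W.
For W: ∂π/∂y_W = 178 − 7y_W − 3y_Z = 0 ⇒ y_W = 178/7 − (3/7)y_Z.
Plugging y_W into Z's best response: y_Z = 191/6 − 0.5(178/7 − (3/7)y_Z) ⇒ (11/14)y_Z = 803/42, so y_Z = 73/3.
Then y_W = 178/7 − (3/7)·(73/3) = 15.
Equilibrium price: P = 222 − 3·(118/3) = 104.

104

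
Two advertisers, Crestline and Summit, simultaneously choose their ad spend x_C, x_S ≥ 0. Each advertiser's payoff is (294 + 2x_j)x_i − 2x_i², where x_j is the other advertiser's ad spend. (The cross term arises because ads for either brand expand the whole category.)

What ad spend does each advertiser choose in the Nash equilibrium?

Crestline's payoff is (294 + 2x_S)x_C − 2x_C².
∂π/∂x_C = 294 + 2x_S − 4x_C = 0, so x_C = 73.5 + 0.5x_S.
Setting x_C = x_S in the reaction function: x_C = 73.5 + 0.5x_C, so x_C = 73.5 / 0.5 = 147.

147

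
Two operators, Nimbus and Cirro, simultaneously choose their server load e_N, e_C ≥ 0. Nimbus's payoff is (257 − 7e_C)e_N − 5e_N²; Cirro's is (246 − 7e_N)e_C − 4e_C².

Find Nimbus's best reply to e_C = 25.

8.2

Expanding Nimbus's payoff: 257e_N − 7e_Ce_N − 5e_N².
∂π/∂e_N = 257 − 7e_C − 10e_N = 0, so e_N = 25.7 − 0.7e_C.
At e_C = 25: e_N = 25.7 − 0.7·25 = 8.2.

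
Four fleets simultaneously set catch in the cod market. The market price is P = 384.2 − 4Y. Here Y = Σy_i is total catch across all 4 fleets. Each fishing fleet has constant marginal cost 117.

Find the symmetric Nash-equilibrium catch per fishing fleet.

13.36

A representative fishing fleet's profit is π_i = y_i(384.2 − 4Y) − 117y_i, with Y = y_i + Σ_{j≠i} y_j.
First-order condition: 267.2 − 8y_i − 4Σ_{j≠i} y_j = 0.
With identical fishing fleets, set every y_j = y: then 267.2 − 8y − 12y = 0, i.e. y = 267.2/20 = 13.36.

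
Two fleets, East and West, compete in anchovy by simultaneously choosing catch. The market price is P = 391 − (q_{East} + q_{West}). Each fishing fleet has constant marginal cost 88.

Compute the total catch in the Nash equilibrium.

Fishing fleet East's profit: π = q_{East}(391 − (q_{East} + q_{West})) − 88q_{East}.
∂π/∂q_{East} = 303 − 2q_{East} − q_{West} = 0, so q_{East} = 151.5 − 0.5q_{West}.
Setting q_{East} = q_{West} in the reaction function: q_{East} = 151.5 − 0.5q_{East}, so q_{East} = 151.5 / 1.5 = 101.
Total catch: 101 + 101 = 202.

202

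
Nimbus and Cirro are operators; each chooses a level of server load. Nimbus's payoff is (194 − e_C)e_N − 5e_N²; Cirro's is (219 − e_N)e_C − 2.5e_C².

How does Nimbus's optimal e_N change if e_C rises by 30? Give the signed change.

Expanding Nimbus's payoff: 194e_N − e_Ce_N − 5e_N².
∂π/∂e_N = 194 − e_C − 10e_N = 0, so e_N = 19.4 − 0.1e_C.
The reaction-function slope is −0.1, so a 30-unit rise in e_C moves e_N by −0.1 × 30 = −3. Nimbus's best response falls — the actions are strategic substitutes.

-3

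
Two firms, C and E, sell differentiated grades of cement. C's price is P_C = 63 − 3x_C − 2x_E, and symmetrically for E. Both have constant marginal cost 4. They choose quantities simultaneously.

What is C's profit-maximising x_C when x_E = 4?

Firm C's profit: π = x_C(63 − 3x_C − 2x_E) − 4x_C.
∂π/∂x_C = 59 − 6x_C − 2x_E = 0 ⇒ x_C = 59/6 − (1/3)x_E.
At x_E = 4: x_C = 59/6 − (1/3)·4 = 8.5.

8.5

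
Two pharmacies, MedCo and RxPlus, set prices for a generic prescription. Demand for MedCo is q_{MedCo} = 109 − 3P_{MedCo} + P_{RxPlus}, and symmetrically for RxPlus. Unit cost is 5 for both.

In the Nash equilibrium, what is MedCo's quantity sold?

59.4

MedCo's profit: π = (P_{MedCo} − 5)(109 − 3P_{MedCo} + P_{RxPlus}).
∂π/∂P_{MedCo} = 124 − 6P_{MedCo} + P_{RxPlus} = 0 ⇒ P_{MedCo} = 62/3 + (1/6)P_{RxPlus}.
The game is symmetric, so in equilibrium P_{RxPlus} = P_{MedCo}: the reaction function gives (5/6)P_{MedCo} = 62/3, hence P_{MedCo} = 24.8.
q_{MedCo} = 109 − 3·24.8 + 24.8 = 59.4.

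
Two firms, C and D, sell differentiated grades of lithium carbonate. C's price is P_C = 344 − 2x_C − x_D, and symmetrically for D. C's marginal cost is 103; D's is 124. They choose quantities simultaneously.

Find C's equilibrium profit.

4920.32

Firm C's profit: π = x_C(344 − 2x_C − x_D) − 103x_C.
∂π/∂x_C = 241 − 4x_C − x_D = 0 ⇒ x_C = 60.25 − 0.25x_D.
Similarly x_D = 55 − 0.25x_C.
Substituting the second reaction function into the first: x_C = 60.25 − 0.25(55 − 0.25x_C), which gives 0.9375x_C = 46.5 ⇒ x_C = 49.6.
Then x_D = 55 − 0.25·49.6 = 42.6.
P_C = 344 − 2·49.6 − 42.6 = 202.2.
Profit = (202.2 − 103)·49.6 = 4920.32.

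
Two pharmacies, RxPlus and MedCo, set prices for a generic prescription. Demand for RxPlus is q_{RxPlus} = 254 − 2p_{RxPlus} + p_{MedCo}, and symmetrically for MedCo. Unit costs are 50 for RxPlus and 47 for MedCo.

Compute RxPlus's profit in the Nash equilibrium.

RxPlus's profit: π = (p_{RxPlus} − 50)(254 − 2p_{RxPlus} + p_{MedCo}).
∂π/∂p_{RxPlus} = 354 − 4p_{RxPlus} + p_{MedCo} = 0 ⇒ p_{RxPlus} = 88.5 + 0.25p_{MedCo}.
Similarly p_{MedCo} = 87 + 0.25p_{RxPlus}.
Substituting the second reaction function into the first: p_{RxPlus} = 88.5 + 0.25(87 + 0.25p_{RxPlus}), which gives 0.9375p_{RxPlus} = 110.25 ⇒ p_{RxPlus} = 117.6.
Then p_{MedCo} = 87 + 0.25·117.6 = 116.4.
q_{RxPlus} = 254 − 2·117.6 + 116.4 = 135.2.
Profit = (117.6 − 50)·135.2 = 9139.52.

9139.52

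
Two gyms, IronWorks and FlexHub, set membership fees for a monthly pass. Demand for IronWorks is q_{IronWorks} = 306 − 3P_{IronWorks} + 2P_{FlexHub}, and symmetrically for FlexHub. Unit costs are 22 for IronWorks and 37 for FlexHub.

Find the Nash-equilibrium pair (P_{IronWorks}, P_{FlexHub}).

IronWorks's profit: π = (P_{IronWorks} − 22)(306 − 3P_{IronWorks} + 2P_{FlexHub}).
∂π/∂P_{IronWorks} = 372 − 6P_{IronWorks} + 2P_{FlexHub} = 0 ⇒ P_{IronWorks} = 62 + (1/3)P_{FlexHub}.
Similarly P_{FlexHub} = 69.5 + (1/3)P_{IronWorks}.
Plugging P_{FlexHub} into IronWorks's best response: P_{IronWorks} = 62 + (1/3)(69.5 + (1/3)P_{IronWorks}) ⇒ (8/9)P_{IronWorks} = 511/6, so P_{IronWorks} = 95.8125.
Then P_{FlexHub} = 69.5 + (1/3)·95.8125 = 101.4375.

95.8125, 101.4375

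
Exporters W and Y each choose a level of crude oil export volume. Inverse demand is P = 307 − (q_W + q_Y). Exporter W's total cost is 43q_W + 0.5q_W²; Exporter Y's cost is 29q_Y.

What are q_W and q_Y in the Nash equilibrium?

50, 114

Exporter W's profit: π = q_W(307 − (q_W + q_Y)) − 43q_W − 0.5q_W².
∂π/∂q_W = 264 − 3q_W − q_Y = 0, so q_W = 88 − (1/3)q_Y.
For Y: ∂π/∂q_Y = 278 − 2q_Y − q_W = 0 ⇒ q_Y = 139 − 0.5q_W.
Substituting the second reaction function into the first: q_W = 88 − (1/3)(139 − 0.5q_W), which gives (5/6)q_W = 125/3 ⇒ q_W = 50.
Then q_Y = 139 − 0.5·50 = 114.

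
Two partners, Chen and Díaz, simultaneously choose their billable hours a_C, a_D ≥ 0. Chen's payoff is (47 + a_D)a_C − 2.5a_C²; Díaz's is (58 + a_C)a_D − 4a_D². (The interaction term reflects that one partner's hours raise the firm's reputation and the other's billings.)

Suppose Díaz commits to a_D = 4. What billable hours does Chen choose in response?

10.2

Expanding Chen's payoff: 47a_C + a_Da_C − 2.5a_C².
∂π/∂a_C = 47 + a_D − 5a_C = 0, so a_C = 9.4 + 0.2a_D.
At a_D = 4: a_C = 9.4 + 0.2·4 = 10.2.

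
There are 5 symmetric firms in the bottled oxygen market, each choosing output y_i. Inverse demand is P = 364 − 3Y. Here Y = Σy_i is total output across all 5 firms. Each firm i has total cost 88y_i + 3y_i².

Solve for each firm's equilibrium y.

A representative firm's profit is π_i = y_i(364 − 3Y) − 88y_i − 3y_i², with Y = y_i + Σ_{j≠i} y_j.
First-order condition: 276 − 12y_i − 3Σ_{j≠i} y_j = 0.
In a symmetric equilibrium every firm chooses the same y, so Σ_{j≠i} y_j = 4y. The condition becomes 276 − 24y = 0, giving y = 276/24 = 11.5.

11.5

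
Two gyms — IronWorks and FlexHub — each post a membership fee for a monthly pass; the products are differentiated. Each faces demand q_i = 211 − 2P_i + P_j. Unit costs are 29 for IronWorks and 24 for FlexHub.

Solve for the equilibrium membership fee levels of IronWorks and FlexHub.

IronWorks's profit: π = (P_{IronWorks} − 29)(211 − 2P_{IronWorks} + P_{FlexHub}).
∂π/∂P_{IronWorks} = 269 − 4P_{IronWorks} + P_{FlexHub} = 0 ⇒ P_{IronWorks} = 67.25 + 0.25P_{FlexHub}.
Similarly P_{FlexHub} = 64.75 + 0.25P_{IronWorks}.
Plugging P_{FlexHub} into IronWorks's best response: P_{IronWorks} = 67.25 + 0.25(64.75 + 0.25P_{IronWorks}) ⇒ 0.9375P_{IronWorks} = 83.4375, so P_{IronWorks} = 89.
Then P_{FlexHub} = 64.75 + 0.25·89 = 87.

89, 87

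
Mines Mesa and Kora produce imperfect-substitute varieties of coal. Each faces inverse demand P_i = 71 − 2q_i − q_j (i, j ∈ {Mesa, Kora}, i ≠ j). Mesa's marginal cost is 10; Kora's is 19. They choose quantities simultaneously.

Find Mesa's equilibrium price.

Mine Mesa's profit: π = q_{Mesa}(71 − 2q_{Mesa} − q_{Kora}) − 10q_{Mesa}.
∂π/∂q_{Mesa} = 61 − 4q_{Mesa} − q_{Kora} = 0 ⇒ q_{Mesa} = 15.25 − 0.25q_{Kora}.
Similarly q_{Kora} = 13 − 0.25q_{Mesa}.
Plugging q_{Kora} into Mesa's best response: q_{Mesa} = 15.25 − 0.25(13 − 0.25q_{Mesa}) ⇒ 0.9375q_{Mesa} = 12, so q_{Mesa} = 12.8.
Then q_{Kora} = 13 − 0.25·12.8 = 9.8.
P_{Mesa} = 71 − 2·12.8 − 9.8 = 35.6.

35.6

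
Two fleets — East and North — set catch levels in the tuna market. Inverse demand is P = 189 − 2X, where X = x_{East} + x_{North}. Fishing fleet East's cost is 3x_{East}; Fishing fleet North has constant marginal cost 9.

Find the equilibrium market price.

Fishing fleet East's profit: π = x_{East}(189 − 2(x_{East} + x_{North})) − 3x_{East}.
∂π/∂x_{East} = 186 − 4x_{East} − 2x_{North} = 0, so x_{East} = 46.5 − 0.5x_{North}.
By the same steps for North: x_{North} = 45 − 0.5x_{East}.
Substituting the second reaction function into the first: x_{East} = 46.5 − 0.5(45 − 0.5x_{East}), which gives 0.75x_{East} = 24 ⇒ x_{East} = 32.
Then x_{North} = 45 − 0.5·32 = 29.
Equilibrium price: P = 189 − 2·61 = 67.

67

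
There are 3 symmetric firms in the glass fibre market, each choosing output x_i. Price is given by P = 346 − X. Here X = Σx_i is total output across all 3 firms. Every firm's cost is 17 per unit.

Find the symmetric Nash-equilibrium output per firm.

82.25

A representative firm's profit is π_i = x_i(346 − X) − 17x_i, with X = x_i + Σ_{j≠i} x_j.
First-order condition: 329 − 2x_i − Σ_{j≠i} x_j = 0.
Imposing symmetry (x_j = x for all j) turns Σ_{j≠i} x_j into 2x, so 329 = 4x and x = 82.25.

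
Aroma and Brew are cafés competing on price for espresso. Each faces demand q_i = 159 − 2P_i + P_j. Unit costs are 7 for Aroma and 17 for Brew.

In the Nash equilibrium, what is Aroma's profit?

5408

Aroma's profit: π = (P_{Aroma} − 7)(159 − 2P_{Aroma} + P_{Brew}).
∂π/∂P_{Aroma} = 173 − 4P_{Aroma} + P_{Brew} = 0 ⇒ P_{Aroma} = 43.25 + 0.25P_{Brew}.
Similarly P_{Brew} = 48.25 + 0.25P_{Aroma}.
Solving the two reaction functions simultaneously: (1 − (0.25)(0.25))P_{Aroma} = 43.25 + 0.25·48.25, so 0.9375P_{Aroma} = 55.3125 and P_{Aroma} = 59.
Then P_{Brew} = 48.25 + 0.25·59 = 63.
q_{Aroma} = 159 − 2·59 + 63 = 104.
Profit = (59 − 7)·104 = 5408.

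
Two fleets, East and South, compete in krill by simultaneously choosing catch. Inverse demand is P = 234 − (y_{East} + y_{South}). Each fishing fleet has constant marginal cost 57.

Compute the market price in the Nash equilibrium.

Fishing fleet East's profit: π = y_{East}(234 − (y_{East} + y_{South})) − 57y_{East}.
∂π/∂y_{East} = 177 − 2y_{East} − y_{South} = 0, so y_{East} = 88.5 − 0.5y_{South}.
The game is symmetric, so in equilibrium y_{South} = y_{East}: the reaction function gives 1.5y_{East} = 88.5, hence y_{East} = 59.
Equilibrium price: P = 234 − 118 = 116.

116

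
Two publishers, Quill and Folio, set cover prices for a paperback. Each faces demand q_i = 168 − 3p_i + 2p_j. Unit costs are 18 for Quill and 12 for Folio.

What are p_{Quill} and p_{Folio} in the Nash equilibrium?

54.375, 52.125

Quill's profit: π = (p_{Quill} − 18)(168 − 3p_{Quill} + 2p_{Folio}).
∂π/∂p_{Quill} = 222 − 6p_{Quill} + 2p_{Folio} = 0 ⇒ p_{Quill} = 37 + (1/3)p_{Folio}.
Similarly p_{Folio} = 34 + (1/3)p_{Quill}.
Plugging p_{Folio} into Quill's best response: p_{Quill} = 37 + (1/3)(34 + (1/3)p_{Quill}) ⇒ (8/9)p_{Quill} = 145/3, so p_{Quill} = 54.375.
Then p_{Folio} = 34 + (1/3)·54.375 = 52.125.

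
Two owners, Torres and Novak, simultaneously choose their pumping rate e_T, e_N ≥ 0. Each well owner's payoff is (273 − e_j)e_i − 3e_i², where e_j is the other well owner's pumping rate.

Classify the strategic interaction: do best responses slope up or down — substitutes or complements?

Torres's payoff is (273 − e_N)e_T − 3e_T².
∂π/∂e_T = 273 − e_N − 6e_T = 0, so e_T = 45.5 − (1/6)e_N.
The best-response slope de_T/de_N = −1/6 < 0: the reaction function is downward-sloping, so the choices are strategic substitutes.

strategic substitutes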